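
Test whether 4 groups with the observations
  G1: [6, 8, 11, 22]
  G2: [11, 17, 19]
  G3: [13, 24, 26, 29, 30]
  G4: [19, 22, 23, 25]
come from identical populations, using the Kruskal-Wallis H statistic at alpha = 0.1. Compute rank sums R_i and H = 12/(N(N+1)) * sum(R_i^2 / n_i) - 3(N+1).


Step 1: Combine all N = 16 observations and assign midranks.
sorted (value, group, rank): (6,G1,1), (8,G1,2), (11,G1,3.5), (11,G2,3.5), (13,G3,5), (17,G2,6), (19,G2,7.5), (19,G4,7.5), (22,G1,9.5), (22,G4,9.5), (23,G4,11), (24,G3,12), (25,G4,13), (26,G3,14), (29,G3,15), (30,G3,16)
Step 2: Sum ranks within each group.
R_1 = 16 (n_1 = 4)
R_2 = 17 (n_2 = 3)
R_3 = 62 (n_3 = 5)
R_4 = 41 (n_4 = 4)
Step 3: H = 12/(N(N+1)) * sum(R_i^2/n_i) - 3(N+1)
     = 12/(16*17) * (16^2/4 + 17^2/3 + 62^2/5 + 41^2/4) - 3*17
     = 0.044118 * 1349.38 - 51
     = 8.531618.
Step 4: Ties present; correction factor C = 1 - 18/(16^3 - 16) = 0.995588. Corrected H = 8.531618 / 0.995588 = 8.569424.
Step 5: Under H0, H ~ chi^2(3); p-value = 0.035599.
Step 6: alpha = 0.1. reject H0.

H = 8.5694, df = 3, p = 0.035599, reject H0.


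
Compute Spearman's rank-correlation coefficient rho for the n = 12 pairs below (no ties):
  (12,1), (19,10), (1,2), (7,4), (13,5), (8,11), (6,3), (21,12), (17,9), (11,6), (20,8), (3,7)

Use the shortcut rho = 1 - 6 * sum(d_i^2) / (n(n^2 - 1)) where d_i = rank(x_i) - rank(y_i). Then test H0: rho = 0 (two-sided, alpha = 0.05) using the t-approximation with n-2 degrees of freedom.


Step 1: Rank x and y separately (midranks; no ties here).
rank(x): 12->7, 19->10, 1->1, 7->4, 13->8, 8->5, 6->3, 21->12, 17->9, 11->6, 20->11, 3->2
rank(y): 1->1, 10->10, 2->2, 4->4, 5->5, 11->11, 3->3, 12->12, 9->9, 6->6, 8->8, 7->7
Step 2: d_i = R_x(i) - R_y(i); compute d_i^2.
  (7-1)^2=36, (10-10)^2=0, (1-2)^2=1, (4-4)^2=0, (8-5)^2=9, (5-11)^2=36, (3-3)^2=0, (12-12)^2=0, (9-9)^2=0, (6-6)^2=0, (11-8)^2=9, (2-7)^2=25
sum(d^2) = 116.
Step 3: rho = 1 - 6*116 / (12*(12^2 - 1)) = 1 - 696/1716 = 0.594406.
Step 4: Under H0, t = rho * sqrt((n-2)/(1-rho^2)) = 2.3374 ~ t(10).
Step 5: Two-sided p-value from the t-distribution with 10 df = 0.041521.
Step 6: alpha = 0.05. reject H0.

rho = 0.5944, p = 0.041521, reject H0 at alpha = 0.05.


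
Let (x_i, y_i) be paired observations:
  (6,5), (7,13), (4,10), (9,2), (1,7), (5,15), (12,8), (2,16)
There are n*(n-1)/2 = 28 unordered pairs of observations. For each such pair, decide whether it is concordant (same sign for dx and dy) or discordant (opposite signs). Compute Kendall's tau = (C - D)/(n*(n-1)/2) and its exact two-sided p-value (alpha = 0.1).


Step 1: Enumerate the 28 unordered pairs (i,j) with i<j and classify each by sign(x_j-x_i) * sign(y_j-y_i).
  (1,2):dx=+1,dy=+8->C; (1,3):dx=-2,dy=+5->D; (1,4):dx=+3,dy=-3->D; (1,5):dx=-5,dy=+2->D
  (1,6):dx=-1,dy=+10->D; (1,7):dx=+6,dy=+3->C; (1,8):dx=-4,dy=+11->D; (2,3):dx=-3,dy=-3->C
  (2,4):dx=+2,dy=-11->D; (2,5):dx=-6,dy=-6->C; (2,6):dx=-2,dy=+2->D; (2,7):dx=+5,dy=-5->D
  (2,8):dx=-5,dy=+3->D; (3,4):dx=+5,dy=-8->D; (3,5):dx=-3,dy=-3->C; (3,6):dx=+1,dy=+5->C
  (3,7):dx=+8,dy=-2->D; (3,8):dx=-2,dy=+6->D; (4,5):dx=-8,dy=+5->D; (4,6):dx=-4,dy=+13->D
  (4,7):dx=+3,dy=+6->C; (4,8):dx=-7,dy=+14->D; (5,6):dx=+4,dy=+8->C; (5,7):dx=+11,dy=+1->C
  (5,8):dx=+1,dy=+9->C; (6,7):dx=+7,dy=-7->D; (6,8):dx=-3,dy=+1->D; (7,8):dx=-10,dy=+8->D
Step 2: C = 10, D = 18, total pairs = 28.
Step 3: tau = (C - D)/(n(n-1)/2) = (10 - 18)/28 = -0.285714.
Step 4: Exact two-sided p-value (enumerate n! = 40320 permutations of y under H0): p = 0.398760.
Step 5: alpha = 0.1. fail to reject H0.

tau_b = -0.2857 (C=10, D=18), p = 0.398760, fail to reject H0.


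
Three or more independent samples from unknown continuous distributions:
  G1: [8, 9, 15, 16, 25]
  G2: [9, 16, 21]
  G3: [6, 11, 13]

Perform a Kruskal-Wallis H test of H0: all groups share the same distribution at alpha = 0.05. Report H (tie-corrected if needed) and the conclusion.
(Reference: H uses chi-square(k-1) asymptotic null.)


Step 1: Combine all N = 11 observations and assign midranks.
sorted (value, group, rank): (6,G3,1), (8,G1,2), (9,G1,3.5), (9,G2,3.5), (11,G3,5), (13,G3,6), (15,G1,7), (16,G1,8.5), (16,G2,8.5), (21,G2,10), (25,G1,11)
Step 2: Sum ranks within each group.
R_1 = 32 (n_1 = 5)
R_2 = 22 (n_2 = 3)
R_3 = 12 (n_3 = 3)
Step 3: H = 12/(N(N+1)) * sum(R_i^2/n_i) - 3(N+1)
     = 12/(11*12) * (32^2/5 + 22^2/3 + 12^2/3) - 3*12
     = 0.090909 * 414.133 - 36
     = 1.648485.
Step 4: Ties present; correction factor C = 1 - 12/(11^3 - 11) = 0.990909. Corrected H = 1.648485 / 0.990909 = 1.663609.
Step 5: Under H0, H ~ chi^2(2); p-value = 0.435263.
Step 6: alpha = 0.05. fail to reject H0.

H = 1.6636, df = 2, p = 0.435263, fail to reject H0.


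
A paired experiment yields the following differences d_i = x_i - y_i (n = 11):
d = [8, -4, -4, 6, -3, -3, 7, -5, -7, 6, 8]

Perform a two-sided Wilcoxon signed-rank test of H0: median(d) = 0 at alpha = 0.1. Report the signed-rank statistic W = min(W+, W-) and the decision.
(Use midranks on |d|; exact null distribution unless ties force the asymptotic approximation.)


Step 1: Drop any zero differences (none here) and take |d_i|.
|d| = [8, 4, 4, 6, 3, 3, 7, 5, 7, 6, 8]
Step 2: Midrank |d_i| (ties get averaged ranks).
ranks: |8|->10.5, |4|->3.5, |4|->3.5, |6|->6.5, |3|->1.5, |3|->1.5, |7|->8.5, |5|->5, |7|->8.5, |6|->6.5, |8|->10.5
Step 3: Attach original signs; sum ranks with positive sign and with negative sign.
W+ = 10.5 + 6.5 + 8.5 + 6.5 + 10.5 = 42.5
W- = 3.5 + 3.5 + 1.5 + 1.5 + 5 + 8.5 = 23.5
(Check: W+ + W- = 66 should equal n(n+1)/2 = 66.)
Step 4: Test statistic W = min(W+, W-) = 23.5.
Step 5: Ties in |d|, so use the tie-corrected normal approximation.
        E[W] = n(n+1)/4 = 11*12/4 = 33.
        Tie groups: |d|=3 (t=2), |d|=4 (t=2), |d|=6 (t=2), |d|=7 (t=2), |d|=8 (t=2); sum(t^3 - t) = 30.
        Var[W] = n(n+1)(2n+1)/24 - sum(t^3-t)/48 = 3036/24 - 30/48 = 125.875.
        z = (W - E[W]) / sqrt(Var[W]) = (23.5 - 33) / 11.2194 = -0.8467.
        Two-sided p = 2*Phi(z) = 0.397136.
Step 6: alpha = 0.1. fail to reject H0.

W+ = 42.5, W- = 23.5, W = min = 23.5, p = 0.397136, fail to reject H0.


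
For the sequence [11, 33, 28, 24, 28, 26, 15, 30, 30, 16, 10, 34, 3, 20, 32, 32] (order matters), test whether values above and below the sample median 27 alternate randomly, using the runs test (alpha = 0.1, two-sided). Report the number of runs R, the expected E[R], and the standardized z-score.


Step 1: Compute median = 27; label A = above, B = below.
Labels in order: BAABABBAABBABBAA  (n_A = 8, n_B = 8)
Step 2: Count runs R = 10.
Step 3: Under H0 (random ordering), E[R] = 2*n_A*n_B/(n_A+n_B) + 1 = 2*8*8/16 + 1 = 9.0000.
        Var[R] = 2*n_A*n_B*(2*n_A*n_B - n_A - n_B) / ((n_A+n_B)^2 * (n_A+n_B-1)) = 14336/3840 = 3.7333.
        SD[R] = 1.9322.
Step 4: Continuity-corrected z = (R - 0.5 - E[R]) / SD[R] = (10 - 0.5 - 9.0000) / 1.9322 = 0.2588.
Step 5: Two-sided p-value via normal approximation = 2*(1 - Phi(|z|)) = 0.795809.
Step 6: alpha = 0.1. fail to reject H0.

R = 10, z = 0.2588, p = 0.795809, fail to reject H0.


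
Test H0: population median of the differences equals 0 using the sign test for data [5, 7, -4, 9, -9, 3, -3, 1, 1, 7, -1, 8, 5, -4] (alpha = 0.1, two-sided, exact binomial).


Step 1: Discard zero differences. Original n = 14; n_eff = number of nonzero differences = 14.
Nonzero differences (with sign): +5, +7, -4, +9, -9, +3, -3, +1, +1, +7, -1, +8, +5, -4
Step 2: Count signs: positive = 9, negative = 5.
Step 3: Under H0: P(positive) = 0.5, so the number of positives S ~ Bin(14, 0.5).
Step 4: Two-sided exact p-value = sum of Bin(14,0.5) probabilities at or below the observed probability = 0.423950.
Step 5: alpha = 0.1. fail to reject H0.

n_eff = 14, pos = 9, neg = 5, p = 0.423950, fail to reject H0.


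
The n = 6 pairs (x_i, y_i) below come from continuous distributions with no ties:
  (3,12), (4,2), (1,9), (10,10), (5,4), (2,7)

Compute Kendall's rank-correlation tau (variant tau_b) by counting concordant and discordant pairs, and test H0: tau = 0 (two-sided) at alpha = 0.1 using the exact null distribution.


Step 1: Enumerate the 15 unordered pairs (i,j) with i<j and classify each by sign(x_j-x_i) * sign(y_j-y_i).
  (1,2):dx=+1,dy=-10->D; (1,3):dx=-2,dy=-3->C; (1,4):dx=+7,dy=-2->D; (1,5):dx=+2,dy=-8->D
  (1,6):dx=-1,dy=-5->C; (2,3):dx=-3,dy=+7->D; (2,4):dx=+6,dy=+8->C; (2,5):dx=+1,dy=+2->C
  (2,6):dx=-2,dy=+5->D; (3,4):dx=+9,dy=+1->C; (3,5):dx=+4,dy=-5->D; (3,6):dx=+1,dy=-2->D
  (4,5):dx=-5,dy=-6->C; (4,6):dx=-8,dy=-3->C; (5,6):dx=-3,dy=+3->D
Step 2: C = 7, D = 8, total pairs = 15.
Step 3: tau = (C - D)/(n(n-1)/2) = (7 - 8)/15 = -0.066667.
Step 4: Exact two-sided p-value (enumerate n! = 720 permutations of y under H0): p = 1.000000.
Step 5: alpha = 0.1. fail to reject H0.

tau_b = -0.0667 (C=7, D=8), p = 1.000000, fail to reject H0.


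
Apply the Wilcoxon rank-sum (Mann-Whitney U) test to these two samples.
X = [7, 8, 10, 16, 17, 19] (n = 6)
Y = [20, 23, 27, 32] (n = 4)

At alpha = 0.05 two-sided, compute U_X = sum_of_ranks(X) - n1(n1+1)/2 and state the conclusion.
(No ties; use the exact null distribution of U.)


Step 1: Combine and sort all 10 observations; assign midranks.
sorted (value, group): (7,X), (8,X), (10,X), (16,X), (17,X), (19,X), (20,Y), (23,Y), (27,Y), (32,Y)
ranks: 7->1, 8->2, 10->3, 16->4, 17->5, 19->6, 20->7, 23->8, 27->9, 32->10
Step 2: Rank sum for X: R1 = 1 + 2 + 3 + 4 + 5 + 6 = 21.
Step 3: U_X = R1 - n1(n1+1)/2 = 21 - 6*7/2 = 21 - 21 = 0.
       U_Y = n1*n2 - U_X = 24 - 0 = 24.
Step 4: No ties, so the exact null distribution of U (based on enumerating the C(10,6) = 210 equally likely rank assignments) gives the two-sided p-value.
Step 5: p-value = 0.009524; compare to alpha = 0.05. reject H0.

U_X = 0, p = 0.009524, reject H0 at alpha = 0.05.


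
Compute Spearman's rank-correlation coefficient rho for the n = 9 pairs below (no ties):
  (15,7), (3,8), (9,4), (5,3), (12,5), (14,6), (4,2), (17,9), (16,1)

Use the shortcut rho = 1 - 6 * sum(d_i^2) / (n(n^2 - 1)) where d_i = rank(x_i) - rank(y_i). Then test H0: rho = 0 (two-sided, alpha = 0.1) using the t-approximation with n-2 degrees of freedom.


Step 1: Rank x and y separately (midranks; no ties here).
rank(x): 15->7, 3->1, 9->4, 5->3, 12->5, 14->6, 4->2, 17->9, 16->8
rank(y): 7->7, 8->8, 4->4, 3->3, 5->5, 6->6, 2->2, 9->9, 1->1
Step 2: d_i = R_x(i) - R_y(i); compute d_i^2.
  (7-7)^2=0, (1-8)^2=49, (4-4)^2=0, (3-3)^2=0, (5-5)^2=0, (6-6)^2=0, (2-2)^2=0, (9-9)^2=0, (8-1)^2=49
sum(d^2) = 98.
Step 3: rho = 1 - 6*98 / (9*(9^2 - 1)) = 1 - 588/720 = 0.183333.
Step 4: Under H0, t = rho * sqrt((n-2)/(1-rho^2)) = 0.4934 ~ t(7).
Step 5: Two-sided p-value from the t-distribution with 7 df = 0.636820.
Step 6: alpha = 0.1. fail to reject H0.

rho = 0.1833, p = 0.636820, fail to reject H0 at alpha = 0.1.


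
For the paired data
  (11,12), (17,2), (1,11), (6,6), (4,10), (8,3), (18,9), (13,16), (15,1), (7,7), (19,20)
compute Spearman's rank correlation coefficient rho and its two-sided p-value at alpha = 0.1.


Step 1: Rank x and y separately (midranks; no ties here).
rank(x): 11->6, 17->9, 1->1, 6->3, 4->2, 8->5, 18->10, 13->7, 15->8, 7->4, 19->11
rank(y): 12->9, 2->2, 11->8, 6->4, 10->7, 3->3, 9->6, 16->10, 1->1, 7->5, 20->11
Step 2: d_i = R_x(i) - R_y(i); compute d_i^2.
  (6-9)^2=9, (9-2)^2=49, (1-8)^2=49, (3-4)^2=1, (2-7)^2=25, (5-3)^2=4, (10-6)^2=16, (7-10)^2=9, (8-1)^2=49, (4-5)^2=1, (11-11)^2=0
sum(d^2) = 212.
Step 3: rho = 1 - 6*212 / (11*(11^2 - 1)) = 1 - 1272/1320 = 0.036364.
Step 4: Under H0, t = rho * sqrt((n-2)/(1-rho^2)) = 0.1092 ~ t(9).
Step 5: Two-sided p-value from the t-distribution with 9 df = 0.915468.
Step 6: alpha = 0.1. fail to reject H0.

rho = 0.0364, p = 0.915468, fail to reject H0 at alpha = 0.1.


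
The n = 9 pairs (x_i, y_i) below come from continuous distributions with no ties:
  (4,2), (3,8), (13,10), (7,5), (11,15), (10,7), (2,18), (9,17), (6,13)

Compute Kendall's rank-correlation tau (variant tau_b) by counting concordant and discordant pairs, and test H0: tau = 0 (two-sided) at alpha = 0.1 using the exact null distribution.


Step 1: Enumerate the 36 unordered pairs (i,j) with i<j and classify each by sign(x_j-x_i) * sign(y_j-y_i).
  (1,2):dx=-1,dy=+6->D; (1,3):dx=+9,dy=+8->C; (1,4):dx=+3,dy=+3->C; (1,5):dx=+7,dy=+13->C
  (1,6):dx=+6,dy=+5->C; (1,7):dx=-2,dy=+16->D; (1,8):dx=+5,dy=+15->C; (1,9):dx=+2,dy=+11->C
  (2,3):dx=+10,dy=+2->C; (2,4):dx=+4,dy=-3->D; (2,5):dx=+8,dy=+7->C; (2,6):dx=+7,dy=-1->D
  (2,7):dx=-1,dy=+10->D; (2,8):dx=+6,dy=+9->C; (2,9):dx=+3,dy=+5->C; (3,4):dx=-6,dy=-5->C
  (3,5):dx=-2,dy=+5->D; (3,6):dx=-3,dy=-3->C; (3,7):dx=-11,dy=+8->D; (3,8):dx=-4,dy=+7->D
  (3,9):dx=-7,dy=+3->D; (4,5):dx=+4,dy=+10->C; (4,6):dx=+3,dy=+2->C; (4,7):dx=-5,dy=+13->D
  (4,8):dx=+2,dy=+12->C; (4,9):dx=-1,dy=+8->D; (5,6):dx=-1,dy=-8->C; (5,7):dx=-9,dy=+3->D
  (5,8):dx=-2,dy=+2->D; (5,9):dx=-5,dy=-2->C; (6,7):dx=-8,dy=+11->D; (6,8):dx=-1,dy=+10->D
  (6,9):dx=-4,dy=+6->D; (7,8):dx=+7,dy=-1->D; (7,9):dx=+4,dy=-5->D; (8,9):dx=-3,dy=-4->C
Step 2: C = 18, D = 18, total pairs = 36.
Step 3: tau = (C - D)/(n(n-1)/2) = (18 - 18)/36 = 0.000000.
Step 4: Exact two-sided p-value (enumerate n! = 362880 permutations of y under H0): p = 1.000000.
Step 5: alpha = 0.1. fail to reject H0.

tau_b = 0.0000 (C=18, D=18), p = 1.000000, fail to reject H0.


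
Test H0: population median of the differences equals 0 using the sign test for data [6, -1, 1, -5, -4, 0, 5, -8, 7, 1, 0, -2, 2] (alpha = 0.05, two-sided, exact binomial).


Step 1: Discard zero differences. Original n = 13; n_eff = number of nonzero differences = 11.
Nonzero differences (with sign): +6, -1, +1, -5, -4, +5, -8, +7, +1, -2, +2
Step 2: Count signs: positive = 6, negative = 5.
Step 3: Under H0: P(positive) = 0.5, so the number of positives S ~ Bin(11, 0.5).
Step 4: Two-sided exact p-value = sum of Bin(11,0.5) probabilities at or below the observed probability = 1.000000.
Step 5: alpha = 0.05. fail to reject H0.

n_eff = 11, pos = 6, neg = 5, p = 1.000000, fail to reject H0.


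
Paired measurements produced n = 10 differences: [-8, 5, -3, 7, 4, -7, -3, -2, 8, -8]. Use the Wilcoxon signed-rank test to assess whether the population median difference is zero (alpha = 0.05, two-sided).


Step 1: Drop any zero differences (none here) and take |d_i|.
|d| = [8, 5, 3, 7, 4, 7, 3, 2, 8, 8]
Step 2: Midrank |d_i| (ties get averaged ranks).
ranks: |8|->9, |5|->5, |3|->2.5, |7|->6.5, |4|->4, |7|->6.5, |3|->2.5, |2|->1, |8|->9, |8|->9
Step 3: Attach original signs; sum ranks with positive sign and with negative sign.
W+ = 5 + 6.5 + 4 + 9 = 24.5
W- = 9 + 2.5 + 6.5 + 2.5 + 1 + 9 = 30.5
(Check: W+ + W- = 55 should equal n(n+1)/2 = 55.)
Step 4: Test statistic W = min(W+, W-) = 24.5.
Step 5: Ties in |d|, so use the tie-corrected normal approximation.
        E[W] = n(n+1)/4 = 10*11/4 = 27.5.
        Tie groups: |d|=3 (t=2), |d|=7 (t=2), |d|=8 (t=3); sum(t^3 - t) = 36.
        Var[W] = n(n+1)(2n+1)/24 - sum(t^3-t)/48 = 2310/24 - 36/48 = 95.5.
        z = (W - E[W]) / sqrt(Var[W]) = (24.5 - 27.5) / 9.7724 = -0.3070.
        Two-sided p = 2*Phi(z) = 0.758853.
Step 6: alpha = 0.05. fail to reject H0.

W+ = 24.5, W- = 30.5, W = min = 24.5, p = 0.758853, fail to reject H0.


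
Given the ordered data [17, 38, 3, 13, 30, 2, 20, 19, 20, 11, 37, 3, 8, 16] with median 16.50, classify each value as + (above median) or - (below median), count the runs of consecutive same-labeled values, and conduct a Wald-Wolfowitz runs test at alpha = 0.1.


Step 1: Compute median = 16.50; label A = above, B = below.
Labels in order: AABBABAAABABBB  (n_A = 7, n_B = 7)
Step 2: Count runs R = 8.
Step 3: Under H0 (random ordering), E[R] = 2*n_A*n_B/(n_A+n_B) + 1 = 2*7*7/14 + 1 = 8.0000.
        Var[R] = 2*n_A*n_B*(2*n_A*n_B - n_A - n_B) / ((n_A+n_B)^2 * (n_A+n_B-1)) = 8232/2548 = 3.2308.
        SD[R] = 1.7974.
Step 4: R = E[R], so z = 0 with no continuity correction.
Step 5: Two-sided p-value via normal approximation = 2*(1 - Phi(|z|)) = 1.000000.
Step 6: alpha = 0.1. fail to reject H0.

R = 8, z = 0.0000, p = 1.000000, fail to reject H0.


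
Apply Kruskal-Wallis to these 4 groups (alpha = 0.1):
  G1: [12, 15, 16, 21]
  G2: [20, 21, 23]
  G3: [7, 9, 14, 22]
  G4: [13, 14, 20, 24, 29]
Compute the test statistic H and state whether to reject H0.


Step 1: Combine all N = 16 observations and assign midranks.
sorted (value, group, rank): (7,G3,1), (9,G3,2), (12,G1,3), (13,G4,4), (14,G3,5.5), (14,G4,5.5), (15,G1,7), (16,G1,8), (20,G2,9.5), (20,G4,9.5), (21,G1,11.5), (21,G2,11.5), (22,G3,13), (23,G2,14), (24,G4,15), (29,G4,16)
Step 2: Sum ranks within each group.
R_1 = 29.5 (n_1 = 4)
R_2 = 35 (n_2 = 3)
R_3 = 21.5 (n_3 = 4)
R_4 = 50 (n_4 = 5)
Step 3: H = 12/(N(N+1)) * sum(R_i^2/n_i) - 3(N+1)
     = 12/(16*17) * (29.5^2/4 + 35^2/3 + 21.5^2/4 + 50^2/5) - 3*17
     = 0.044118 * 1241.46 - 51
     = 3.770221.
Step 4: Ties present; correction factor C = 1 - 18/(16^3 - 16) = 0.995588. Corrected H = 3.770221 / 0.995588 = 3.786928.
Step 5: Under H0, H ~ chi^2(3); p-value = 0.285410.
Step 6: alpha = 0.1. fail to reject H0.

H = 3.7869, df = 3, p = 0.285410, fail to reject H0.


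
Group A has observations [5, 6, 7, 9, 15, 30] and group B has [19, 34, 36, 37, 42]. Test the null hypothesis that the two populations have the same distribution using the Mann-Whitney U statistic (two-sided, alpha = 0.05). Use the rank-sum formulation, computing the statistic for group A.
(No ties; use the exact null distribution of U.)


Step 1: Combine and sort all 11 observations; assign midranks.
sorted (value, group): (5,X), (6,X), (7,X), (9,X), (15,X), (19,Y), (30,X), (34,Y), (36,Y), (37,Y), (42,Y)
ranks: 5->1, 6->2, 7->3, 9->4, 15->5, 19->6, 30->7, 34->8, 36->9, 37->10, 42->11
Step 2: Rank sum for X: R1 = 1 + 2 + 3 + 4 + 5 + 7 = 22.
Step 3: U_X = R1 - n1(n1+1)/2 = 22 - 6*7/2 = 22 - 21 = 1.
       U_Y = n1*n2 - U_X = 30 - 1 = 29.
Step 4: No ties, so the exact null distribution of U (based on enumerating the C(11,6) = 462 equally likely rank assignments) gives the two-sided p-value.
Step 5: p-value = 0.008658; compare to alpha = 0.05. reject H0.

U_X = 1, p = 0.008658, reject H0 at alpha = 0.05.


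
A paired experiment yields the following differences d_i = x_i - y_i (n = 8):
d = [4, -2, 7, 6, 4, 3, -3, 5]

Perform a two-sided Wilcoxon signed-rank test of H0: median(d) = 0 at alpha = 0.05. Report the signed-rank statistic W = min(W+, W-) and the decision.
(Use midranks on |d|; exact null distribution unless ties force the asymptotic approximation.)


Step 1: Drop any zero differences (none here) and take |d_i|.
|d| = [4, 2, 7, 6, 4, 3, 3, 5]
Step 2: Midrank |d_i| (ties get averaged ranks).
ranks: |4|->4.5, |2|->1, |7|->8, |6|->7, |4|->4.5, |3|->2.5, |3|->2.5, |5|->6
Step 3: Attach original signs; sum ranks with positive sign and with negative sign.
W+ = 4.5 + 8 + 7 + 4.5 + 2.5 + 6 = 32.5
W- = 1 + 2.5 = 3.5
(Check: W+ + W- = 36 should equal n(n+1)/2 = 36.)
Step 4: Test statistic W = min(W+, W-) = 3.5.
Step 5: Ties in |d|, so use the tie-corrected normal approximation.
        E[W] = n(n+1)/4 = 8*9/4 = 18.
        Tie groups: |d|=3 (t=2), |d|=4 (t=2); sum(t^3 - t) = 12.
        Var[W] = n(n+1)(2n+1)/24 - sum(t^3-t)/48 = 1224/24 - 12/48 = 50.75.
        z = (W - E[W]) / sqrt(Var[W]) = (3.5 - 18) / 7.1239 = -2.0354.
        Two-sided p = 2*Phi(z) = 0.041811.
Step 6: alpha = 0.05. reject H0.

W+ = 32.5, W- = 3.5, W = min = 3.5, p = 0.041811, reject H0.


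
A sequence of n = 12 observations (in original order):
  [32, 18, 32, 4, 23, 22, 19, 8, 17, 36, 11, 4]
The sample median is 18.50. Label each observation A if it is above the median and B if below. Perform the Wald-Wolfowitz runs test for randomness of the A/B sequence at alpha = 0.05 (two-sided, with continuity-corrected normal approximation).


Step 1: Compute median = 18.50; label A = above, B = below.
Labels in order: ABABAAABBABB  (n_A = 6, n_B = 6)
Step 2: Count runs R = 8.
Step 3: Under H0 (random ordering), E[R] = 2*n_A*n_B/(n_A+n_B) + 1 = 2*6*6/12 + 1 = 7.0000.
        Var[R] = 2*n_A*n_B*(2*n_A*n_B - n_A - n_B) / ((n_A+n_B)^2 * (n_A+n_B-1)) = 4320/1584 = 2.7273.
        SD[R] = 1.6514.
Step 4: Continuity-corrected z = (R - 0.5 - E[R]) / SD[R] = (8 - 0.5 - 7.0000) / 1.6514 = 0.3028.
Step 5: Two-sided p-value via normal approximation = 2*(1 - Phi(|z|)) = 0.762069.
Step 6: alpha = 0.05. fail to reject H0.

R = 8, z = 0.3028, p = 0.762069, fail to reject H0.


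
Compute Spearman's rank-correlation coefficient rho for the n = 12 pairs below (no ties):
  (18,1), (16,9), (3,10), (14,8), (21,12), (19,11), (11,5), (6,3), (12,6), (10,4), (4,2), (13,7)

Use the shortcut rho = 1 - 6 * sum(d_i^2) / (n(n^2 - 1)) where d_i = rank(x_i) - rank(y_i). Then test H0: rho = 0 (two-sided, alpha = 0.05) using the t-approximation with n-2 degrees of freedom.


Step 1: Rank x and y separately (midranks; no ties here).
rank(x): 18->10, 16->9, 3->1, 14->8, 21->12, 19->11, 11->5, 6->3, 12->6, 10->4, 4->2, 13->7
rank(y): 1->1, 9->9, 10->10, 8->8, 12->12, 11->11, 5->5, 3->3, 6->6, 4->4, 2->2, 7->7
Step 2: d_i = R_x(i) - R_y(i); compute d_i^2.
  (10-1)^2=81, (9-9)^2=0, (1-10)^2=81, (8-8)^2=0, (12-12)^2=0, (11-11)^2=0, (5-5)^2=0, (3-3)^2=0, (6-6)^2=0, (4-4)^2=0, (2-2)^2=0, (7-7)^2=0
sum(d^2) = 162.
Step 3: rho = 1 - 6*162 / (12*(12^2 - 1)) = 1 - 972/1716 = 0.433566.
Step 4: Under H0, t = rho * sqrt((n-2)/(1-rho^2)) = 1.5215 ~ t(10).
Step 5: Two-sided p-value from the t-distribution with 10 df = 0.159106.
Step 6: alpha = 0.05. fail to reject H0.

rho = 0.4336, p = 0.159106, fail to reject H0 at alpha = 0.05.


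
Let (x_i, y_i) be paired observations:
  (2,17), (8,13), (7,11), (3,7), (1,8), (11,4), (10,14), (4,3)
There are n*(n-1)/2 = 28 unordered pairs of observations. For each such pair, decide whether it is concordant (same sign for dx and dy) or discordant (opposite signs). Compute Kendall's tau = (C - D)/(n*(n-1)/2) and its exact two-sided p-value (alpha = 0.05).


Step 1: Enumerate the 28 unordered pairs (i,j) with i<j and classify each by sign(x_j-x_i) * sign(y_j-y_i).
  (1,2):dx=+6,dy=-4->D; (1,3):dx=+5,dy=-6->D; (1,4):dx=+1,dy=-10->D; (1,5):dx=-1,dy=-9->C
  (1,6):dx=+9,dy=-13->D; (1,7):dx=+8,dy=-3->D; (1,8):dx=+2,dy=-14->D; (2,3):dx=-1,dy=-2->C
  (2,4):dx=-5,dy=-6->C; (2,5):dx=-7,dy=-5->C; (2,6):dx=+3,dy=-9->D; (2,7):dx=+2,dy=+1->C
  (2,8):dx=-4,dy=-10->C; (3,4):dx=-4,dy=-4->C; (3,5):dx=-6,dy=-3->C; (3,6):dx=+4,dy=-7->D
  (3,7):dx=+3,dy=+3->C; (3,8):dx=-3,dy=-8->C; (4,5):dx=-2,dy=+1->D; (4,6):dx=+8,dy=-3->D
  (4,7):dx=+7,dy=+7->C; (4,8):dx=+1,dy=-4->D; (5,6):dx=+10,dy=-4->D; (5,7):dx=+9,dy=+6->C
  (5,8):dx=+3,dy=-5->D; (6,7):dx=-1,dy=+10->D; (6,8):dx=-7,dy=-1->C; (7,8):dx=-6,dy=-11->C
Step 2: C = 14, D = 14, total pairs = 28.
Step 3: tau = (C - D)/(n(n-1)/2) = (14 - 14)/28 = 0.000000.
Step 4: Exact two-sided p-value (enumerate n! = 40320 permutations of y under H0): p = 1.000000.
Step 5: alpha = 0.05. fail to reject H0.

tau_b = 0.0000 (C=14, D=14), p = 1.000000, fail to reject H0.


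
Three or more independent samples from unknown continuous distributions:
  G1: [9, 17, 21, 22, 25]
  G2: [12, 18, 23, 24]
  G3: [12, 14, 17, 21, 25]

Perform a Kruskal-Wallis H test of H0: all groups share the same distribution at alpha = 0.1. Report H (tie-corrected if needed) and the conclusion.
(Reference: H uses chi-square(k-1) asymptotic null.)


Step 1: Combine all N = 14 observations and assign midranks.
sorted (value, group, rank): (9,G1,1), (12,G2,2.5), (12,G3,2.5), (14,G3,4), (17,G1,5.5), (17,G3,5.5), (18,G2,7), (21,G1,8.5), (21,G3,8.5), (22,G1,10), (23,G2,11), (24,G2,12), (25,G1,13.5), (25,G3,13.5)
Step 2: Sum ranks within each group.
R_1 = 38.5 (n_1 = 5)
R_2 = 32.5 (n_2 = 4)
R_3 = 34 (n_3 = 5)
Step 3: H = 12/(N(N+1)) * sum(R_i^2/n_i) - 3(N+1)
     = 12/(14*15) * (38.5^2/5 + 32.5^2/4 + 34^2/5) - 3*15
     = 0.057143 * 791.712 - 45
     = 0.240714.
Step 4: Ties present; correction factor C = 1 - 24/(14^3 - 14) = 0.991209. Corrected H = 0.240714 / 0.991209 = 0.242849.
Step 5: Under H0, H ~ chi^2(2); p-value = 0.885658.
Step 6: alpha = 0.1. fail to reject H0.

H = 0.2428, df = 2, p = 0.885658, fail to reject H0.


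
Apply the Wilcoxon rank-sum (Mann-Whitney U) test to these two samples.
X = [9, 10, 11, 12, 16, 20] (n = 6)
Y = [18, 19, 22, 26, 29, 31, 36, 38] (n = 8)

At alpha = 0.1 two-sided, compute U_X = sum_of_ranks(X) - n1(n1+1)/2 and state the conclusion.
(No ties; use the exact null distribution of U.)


Step 1: Combine and sort all 14 observations; assign midranks.
sorted (value, group): (9,X), (10,X), (11,X), (12,X), (16,X), (18,Y), (19,Y), (20,X), (22,Y), (26,Y), (29,Y), (31,Y), (36,Y), (38,Y)
ranks: 9->1, 10->2, 11->3, 12->4, 16->5, 18->6, 19->7, 20->8, 22->9, 26->10, 29->11, 31->12, 36->13, 38->14
Step 2: Rank sum for X: R1 = 1 + 2 + 3 + 4 + 5 + 8 = 23.
Step 3: U_X = R1 - n1(n1+1)/2 = 23 - 6*7/2 = 23 - 21 = 2.
       U_Y = n1*n2 - U_X = 48 - 2 = 46.
Step 4: No ties, so the exact null distribution of U (based on enumerating the C(14,6) = 3003 equally likely rank assignments) gives the two-sided p-value.
Step 5: p-value = 0.002664; compare to alpha = 0.1. reject H0.

U_X = 2, p = 0.002664, reject H0 at alpha = 0.1.


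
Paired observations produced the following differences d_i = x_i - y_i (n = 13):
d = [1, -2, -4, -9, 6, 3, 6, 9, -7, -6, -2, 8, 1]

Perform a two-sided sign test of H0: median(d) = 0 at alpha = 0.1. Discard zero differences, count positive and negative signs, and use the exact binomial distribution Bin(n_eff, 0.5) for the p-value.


Step 1: Discard zero differences. Original n = 13; n_eff = number of nonzero differences = 13.
Nonzero differences (with sign): +1, -2, -4, -9, +6, +3, +6, +9, -7, -6, -2, +8, +1
Step 2: Count signs: positive = 7, negative = 6.
Step 3: Under H0: P(positive) = 0.5, so the number of positives S ~ Bin(13, 0.5).
Step 4: Two-sided exact p-value = sum of Bin(13,0.5) probabilities at or below the observed probability = 1.000000.
Step 5: alpha = 0.1. fail to reject H0.

n_eff = 13, pos = 7, neg = 6, p = 1.000000, fail to reject H0.


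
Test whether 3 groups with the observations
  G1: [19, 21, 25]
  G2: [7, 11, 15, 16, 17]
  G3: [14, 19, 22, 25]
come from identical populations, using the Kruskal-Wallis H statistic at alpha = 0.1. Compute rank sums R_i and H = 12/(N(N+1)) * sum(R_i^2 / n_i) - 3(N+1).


Step 1: Combine all N = 12 observations and assign midranks.
sorted (value, group, rank): (7,G2,1), (11,G2,2), (14,G3,3), (15,G2,4), (16,G2,5), (17,G2,6), (19,G1,7.5), (19,G3,7.5), (21,G1,9), (22,G3,10), (25,G1,11.5), (25,G3,11.5)
Step 2: Sum ranks within each group.
R_1 = 28 (n_1 = 3)
R_2 = 18 (n_2 = 5)
R_3 = 32 (n_3 = 4)
Step 3: H = 12/(N(N+1)) * sum(R_i^2/n_i) - 3(N+1)
     = 12/(12*13) * (28^2/3 + 18^2/5 + 32^2/4) - 3*13
     = 0.076923 * 582.133 - 39
     = 5.779487.
Step 4: Ties present; correction factor C = 1 - 12/(12^3 - 12) = 0.993007. Corrected H = 5.779487 / 0.993007 = 5.820188.
Step 5: Under H0, H ~ chi^2(2); p-value = 0.054471.
Step 6: alpha = 0.1. reject H0.

H = 5.8202, df = 2, p = 0.054471, reject H0.


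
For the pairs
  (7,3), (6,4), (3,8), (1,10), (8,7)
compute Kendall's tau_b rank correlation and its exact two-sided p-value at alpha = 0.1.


Step 1: Enumerate the 10 unordered pairs (i,j) with i<j and classify each by sign(x_j-x_i) * sign(y_j-y_i).
  (1,2):dx=-1,dy=+1->D; (1,3):dx=-4,dy=+5->D; (1,4):dx=-6,dy=+7->D; (1,5):dx=+1,dy=+4->C
  (2,3):dx=-3,dy=+4->D; (2,4):dx=-5,dy=+6->D; (2,5):dx=+2,dy=+3->C; (3,4):dx=-2,dy=+2->D
  (3,5):dx=+5,dy=-1->D; (4,5):dx=+7,dy=-3->D
Step 2: C = 2, D = 8, total pairs = 10.
Step 3: tau = (C - D)/(n(n-1)/2) = (2 - 8)/10 = -0.600000.
Step 4: Exact two-sided p-value (enumerate n! = 120 permutations of y under H0): p = 0.233333.
Step 5: alpha = 0.1. fail to reject H0.

tau_b = -0.6000 (C=2, D=8), p = 0.233333, fail to reject H0.


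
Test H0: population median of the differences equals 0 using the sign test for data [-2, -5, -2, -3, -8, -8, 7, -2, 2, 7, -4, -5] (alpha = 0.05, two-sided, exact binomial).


Step 1: Discard zero differences. Original n = 12; n_eff = number of nonzero differences = 12.
Nonzero differences (with sign): -2, -5, -2, -3, -8, -8, +7, -2, +2, +7, -4, -5
Step 2: Count signs: positive = 3, negative = 9.
Step 3: Under H0: P(positive) = 0.5, so the number of positives S ~ Bin(12, 0.5).
Step 4: Two-sided exact p-value = sum of Bin(12,0.5) probabilities at or below the observed probability = 0.145996.
Step 5: alpha = 0.05. fail to reject H0.

n_eff = 12, pos = 3, neg = 9, p = 0.145996, fail to reject H0.


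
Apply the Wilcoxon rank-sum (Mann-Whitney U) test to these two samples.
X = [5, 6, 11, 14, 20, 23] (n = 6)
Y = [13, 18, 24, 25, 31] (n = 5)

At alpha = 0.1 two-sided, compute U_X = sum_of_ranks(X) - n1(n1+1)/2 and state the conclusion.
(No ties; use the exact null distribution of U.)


Step 1: Combine and sort all 11 observations; assign midranks.
sorted (value, group): (5,X), (6,X), (11,X), (13,Y), (14,X), (18,Y), (20,X), (23,X), (24,Y), (25,Y), (31,Y)
ranks: 5->1, 6->2, 11->3, 13->4, 14->5, 18->6, 20->7, 23->8, 24->9, 25->10, 31->11
Step 2: Rank sum for X: R1 = 1 + 2 + 3 + 5 + 7 + 8 = 26.
Step 3: U_X = R1 - n1(n1+1)/2 = 26 - 6*7/2 = 26 - 21 = 5.
       U_Y = n1*n2 - U_X = 30 - 5 = 25.
Step 4: No ties, so the exact null distribution of U (based on enumerating the C(11,6) = 462 equally likely rank assignments) gives the two-sided p-value.
Step 5: p-value = 0.082251; compare to alpha = 0.1. reject H0.

U_X = 5, p = 0.082251, reject H0 at alpha = 0.1.


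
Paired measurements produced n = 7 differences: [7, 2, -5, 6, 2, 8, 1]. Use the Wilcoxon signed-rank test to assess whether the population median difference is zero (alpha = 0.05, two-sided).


Step 1: Drop any zero differences (none here) and take |d_i|.
|d| = [7, 2, 5, 6, 2, 8, 1]
Step 2: Midrank |d_i| (ties get averaged ranks).
ranks: |7|->6, |2|->2.5, |5|->4, |6|->5, |2|->2.5, |8|->7, |1|->1
Step 3: Attach original signs; sum ranks with positive sign and with negative sign.
W+ = 6 + 2.5 + 5 + 2.5 + 7 + 1 = 24
W- = 4 = 4
(Check: W+ + W- = 28 should equal n(n+1)/2 = 28.)
Step 4: Test statistic W = min(W+, W-) = 4.
Step 5: Ties in |d|, so use the tie-corrected normal approximation.
        E[W] = n(n+1)/4 = 7*8/4 = 14.
        Tie groups: |d|=2 (t=2); sum(t^3 - t) = 6.
        Var[W] = n(n+1)(2n+1)/24 - sum(t^3-t)/48 = 840/24 - 6/48 = 34.875.
        z = (W - E[W]) / sqrt(Var[W]) = (4 - 14) / 5.9055 = -1.6933.
        Two-sided p = 2*Phi(z) = 0.090392.
Step 6: alpha = 0.05. fail to reject H0.

W+ = 24, W- = 4, W = min = 4, p = 0.090392, fail to reject H0.


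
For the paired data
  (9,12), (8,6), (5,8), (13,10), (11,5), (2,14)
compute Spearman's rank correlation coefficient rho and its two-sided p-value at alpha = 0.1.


Step 1: Rank x and y separately (midranks; no ties here).
rank(x): 9->4, 8->3, 5->2, 13->6, 11->5, 2->1
rank(y): 12->5, 6->2, 8->3, 10->4, 5->1, 14->6
Step 2: d_i = R_x(i) - R_y(i); compute d_i^2.
  (4-5)^2=1, (3-2)^2=1, (2-3)^2=1, (6-4)^2=4, (5-1)^2=16, (1-6)^2=25
sum(d^2) = 48.
Step 3: rho = 1 - 6*48 / (6*(6^2 - 1)) = 1 - 288/210 = -0.371429.
Step 4: Under H0, t = rho * sqrt((n-2)/(1-rho^2)) = -0.8001 ~ t(4).
Step 5: Two-sided p-value from the t-distribution with 4 df = 0.468478.
Step 6: alpha = 0.1. fail to reject H0.

rho = -0.3714, p = 0.468478, fail to reject H0 at alpha = 0.1.


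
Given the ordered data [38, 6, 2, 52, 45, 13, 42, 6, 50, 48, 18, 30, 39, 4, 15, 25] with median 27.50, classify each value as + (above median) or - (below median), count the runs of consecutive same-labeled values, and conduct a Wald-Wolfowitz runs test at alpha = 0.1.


Step 1: Compute median = 27.50; label A = above, B = below.
Labels in order: ABBAABABAABAABBB  (n_A = 8, n_B = 8)
Step 2: Count runs R = 10.
Step 3: Under H0 (random ordering), E[R] = 2*n_A*n_B/(n_A+n_B) + 1 = 2*8*8/16 + 1 = 9.0000.
        Var[R] = 2*n_A*n_B*(2*n_A*n_B - n_A - n_B) / ((n_A+n_B)^2 * (n_A+n_B-1)) = 14336/3840 = 3.7333.
        SD[R] = 1.9322.
Step 4: Continuity-corrected z = (R - 0.5 - E[R]) / SD[R] = (10 - 0.5 - 9.0000) / 1.9322 = 0.2588.
Step 5: Two-sided p-value via normal approximation = 2*(1 - Phi(|z|)) = 0.795809.
Step 6: alpha = 0.1. fail to reject H0.

R = 10, z = 0.2588, p = 0.795809, fail to reject H0.


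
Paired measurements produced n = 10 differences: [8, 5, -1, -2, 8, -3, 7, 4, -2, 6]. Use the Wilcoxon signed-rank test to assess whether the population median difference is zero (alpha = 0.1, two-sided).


Step 1: Drop any zero differences (none here) and take |d_i|.
|d| = [8, 5, 1, 2, 8, 3, 7, 4, 2, 6]
Step 2: Midrank |d_i| (ties get averaged ranks).
ranks: |8|->9.5, |5|->6, |1|->1, |2|->2.5, |8|->9.5, |3|->4, |7|->8, |4|->5, |2|->2.5, |6|->7
Step 3: Attach original signs; sum ranks with positive sign and with negative sign.
W+ = 9.5 + 6 + 9.5 + 8 + 5 + 7 = 45
W- = 1 + 2.5 + 4 + 2.5 = 10
(Check: W+ + W- = 55 should equal n(n+1)/2 = 55.)
Step 4: Test statistic W = min(W+, W-) = 10.
Step 5: Ties in |d|, so use the tie-corrected normal approximation.
        E[W] = n(n+1)/4 = 10*11/4 = 27.5.
        Tie groups: |d|=2 (t=2), |d|=8 (t=2); sum(t^3 - t) = 12.
        Var[W] = n(n+1)(2n+1)/24 - sum(t^3-t)/48 = 2310/24 - 12/48 = 96.
        z = (W - E[W]) / sqrt(Var[W]) = (10 - 27.5) / 9.7980 = -1.7861.
        Two-sided p = 2*Phi(z) = 0.074085.
Step 6: alpha = 0.1. reject H0.

W+ = 45, W- = 10, W = min = 10, p = 0.074085, reject H0.


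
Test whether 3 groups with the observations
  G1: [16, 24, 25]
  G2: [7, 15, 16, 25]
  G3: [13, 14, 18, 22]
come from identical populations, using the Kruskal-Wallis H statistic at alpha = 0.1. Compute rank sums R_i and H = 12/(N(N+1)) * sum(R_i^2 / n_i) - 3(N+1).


Step 1: Combine all N = 11 observations and assign midranks.
sorted (value, group, rank): (7,G2,1), (13,G3,2), (14,G3,3), (15,G2,4), (16,G1,5.5), (16,G2,5.5), (18,G3,7), (22,G3,8), (24,G1,9), (25,G1,10.5), (25,G2,10.5)
Step 2: Sum ranks within each group.
R_1 = 25 (n_1 = 3)
R_2 = 21 (n_2 = 4)
R_3 = 20 (n_3 = 4)
Step 3: H = 12/(N(N+1)) * sum(R_i^2/n_i) - 3(N+1)
     = 12/(11*12) * (25^2/3 + 21^2/4 + 20^2/4) - 3*12
     = 0.090909 * 418.583 - 36
     = 2.053030.
Step 4: Ties present; correction factor C = 1 - 12/(11^3 - 11) = 0.990909. Corrected H = 2.053030 / 0.990909 = 2.071865.
Step 5: Under H0, H ~ chi^2(2); p-value = 0.354895.
Step 6: alpha = 0.1. fail to reject H0.

H = 2.0719, df = 2, p = 0.354895, fail to reject H0.


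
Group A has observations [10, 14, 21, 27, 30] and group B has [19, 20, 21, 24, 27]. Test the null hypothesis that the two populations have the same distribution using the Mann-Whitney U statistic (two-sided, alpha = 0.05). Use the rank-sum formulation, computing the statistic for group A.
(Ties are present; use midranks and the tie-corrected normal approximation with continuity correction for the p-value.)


Step 1: Combine and sort all 10 observations; assign midranks.
sorted (value, group): (10,X), (14,X), (19,Y), (20,Y), (21,X), (21,Y), (24,Y), (27,X), (27,Y), (30,X)
ranks: 10->1, 14->2, 19->3, 20->4, 21->5.5, 21->5.5, 24->7, 27->8.5, 27->8.5, 30->10
Step 2: Rank sum for X: R1 = 1 + 2 + 5.5 + 8.5 + 10 = 27.
Step 3: U_X = R1 - n1(n1+1)/2 = 27 - 5*6/2 = 27 - 15 = 12.
       U_Y = n1*n2 - U_X = 25 - 12 = 13.
Step 4: Ties are present, so use the tie-corrected normal approximation (with continuity correction) for the p-value.
Step 5: p-value = 1.000000; compare to alpha = 0.05. fail to reject H0.

U_X = 12, p = 1.000000, fail to reject H0 at alpha = 0.05.


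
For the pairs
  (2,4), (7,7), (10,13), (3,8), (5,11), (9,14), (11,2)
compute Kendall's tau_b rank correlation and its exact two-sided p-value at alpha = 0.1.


Step 1: Enumerate the 21 unordered pairs (i,j) with i<j and classify each by sign(x_j-x_i) * sign(y_j-y_i).
  (1,2):dx=+5,dy=+3->C; (1,3):dx=+8,dy=+9->C; (1,4):dx=+1,dy=+4->C; (1,5):dx=+3,dy=+7->C
  (1,6):dx=+7,dy=+10->C; (1,7):dx=+9,dy=-2->D; (2,3):dx=+3,dy=+6->C; (2,4):dx=-4,dy=+1->D
  (2,5):dx=-2,dy=+4->D; (2,6):dx=+2,dy=+7->C; (2,7):dx=+4,dy=-5->D; (3,4):dx=-7,dy=-5->C
  (3,5):dx=-5,dy=-2->C; (3,6):dx=-1,dy=+1->D; (3,7):dx=+1,dy=-11->D; (4,5):dx=+2,dy=+3->C
  (4,6):dx=+6,dy=+6->C; (4,7):dx=+8,dy=-6->D; (5,6):dx=+4,dy=+3->C; (5,7):dx=+6,dy=-9->D
  (6,7):dx=+2,dy=-12->D
Step 2: C = 12, D = 9, total pairs = 21.
Step 3: tau = (C - D)/(n(n-1)/2) = (12 - 9)/21 = 0.142857.
Step 4: Exact two-sided p-value (enumerate n! = 5040 permutations of y under H0): p = 0.772619.
Step 5: alpha = 0.1. fail to reject H0.

tau_b = 0.1429 (C=12, D=9), p = 0.772619, fail to reject H0.


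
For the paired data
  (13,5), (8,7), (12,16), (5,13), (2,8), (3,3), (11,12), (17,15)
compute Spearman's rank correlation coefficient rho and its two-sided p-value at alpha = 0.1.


Step 1: Rank x and y separately (midranks; no ties here).
rank(x): 13->7, 8->4, 12->6, 5->3, 2->1, 3->2, 11->5, 17->8
rank(y): 5->2, 7->3, 16->8, 13->6, 8->4, 3->1, 12->5, 15->7
Step 2: d_i = R_x(i) - R_y(i); compute d_i^2.
  (7-2)^2=25, (4-3)^2=1, (6-8)^2=4, (3-6)^2=9, (1-4)^2=9, (2-1)^2=1, (5-5)^2=0, (8-7)^2=1
sum(d^2) = 50.
Step 3: rho = 1 - 6*50 / (8*(8^2 - 1)) = 1 - 300/504 = 0.404762.
Step 4: Under H0, t = rho * sqrt((n-2)/(1-rho^2)) = 1.0842 ~ t(6).
Step 5: Two-sided p-value from the t-distribution with 6 df = 0.319889.
Step 6: alpha = 0.1. fail to reject H0.

rho = 0.4048, p = 0.319889, fail to reject H0 at alpha = 0.1.


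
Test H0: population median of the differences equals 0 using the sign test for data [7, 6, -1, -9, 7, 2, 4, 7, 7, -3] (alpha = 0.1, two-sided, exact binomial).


Step 1: Discard zero differences. Original n = 10; n_eff = number of nonzero differences = 10.
Nonzero differences (with sign): +7, +6, -1, -9, +7, +2, +4, +7, +7, -3
Step 2: Count signs: positive = 7, negative = 3.
Step 3: Under H0: P(positive) = 0.5, so the number of positives S ~ Bin(10, 0.5).
Step 4: Two-sided exact p-value = sum of Bin(10,0.5) probabilities at or below the observed probability = 0.343750.
Step 5: alpha = 0.1. fail to reject H0.

n_eff = 10, pos = 7, neg = 3, p = 0.343750, fail to reject H0.


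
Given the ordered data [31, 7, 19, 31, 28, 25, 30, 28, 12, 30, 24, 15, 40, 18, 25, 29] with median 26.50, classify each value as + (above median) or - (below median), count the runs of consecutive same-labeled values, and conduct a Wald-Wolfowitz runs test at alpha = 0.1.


Step 1: Compute median = 26.50; label A = above, B = below.
Labels in order: ABBAABAABABBABBA  (n_A = 8, n_B = 8)
Step 2: Count runs R = 11.
Step 3: Under H0 (random ordering), E[R] = 2*n_A*n_B/(n_A+n_B) + 1 = 2*8*8/16 + 1 = 9.0000.
        Var[R] = 2*n_A*n_B*(2*n_A*n_B - n_A - n_B) / ((n_A+n_B)^2 * (n_A+n_B-1)) = 14336/3840 = 3.7333.
        SD[R] = 1.9322.
Step 4: Continuity-corrected z = (R - 0.5 - E[R]) / SD[R] = (11 - 0.5 - 9.0000) / 1.9322 = 0.7763.
Step 5: Two-sided p-value via normal approximation = 2*(1 - Phi(|z|)) = 0.437558.
Step 6: alpha = 0.1. fail to reject H0.

R = 11, z = 0.7763, p = 0.437558, fail to reject H0.


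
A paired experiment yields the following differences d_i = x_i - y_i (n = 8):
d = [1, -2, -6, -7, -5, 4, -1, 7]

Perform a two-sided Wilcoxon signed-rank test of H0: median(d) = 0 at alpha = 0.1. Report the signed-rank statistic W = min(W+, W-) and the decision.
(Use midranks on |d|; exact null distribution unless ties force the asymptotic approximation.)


Step 1: Drop any zero differences (none here) and take |d_i|.
|d| = [1, 2, 6, 7, 5, 4, 1, 7]
Step 2: Midrank |d_i| (ties get averaged ranks).
ranks: |1|->1.5, |2|->3, |6|->6, |7|->7.5, |5|->5, |4|->4, |1|->1.5, |7|->7.5
Step 3: Attach original signs; sum ranks with positive sign and with negative sign.
W+ = 1.5 + 4 + 7.5 = 13
W- = 3 + 6 + 7.5 + 5 + 1.5 = 23
(Check: W+ + W- = 36 should equal n(n+1)/2 = 36.)
Step 4: Test statistic W = min(W+, W-) = 13.
Step 5: Ties in |d|, so use the tie-corrected normal approximation.
        E[W] = n(n+1)/4 = 8*9/4 = 18.
        Tie groups: |d|=1 (t=2), |d|=7 (t=2); sum(t^3 - t) = 12.
        Var[W] = n(n+1)(2n+1)/24 - sum(t^3-t)/48 = 1224/24 - 12/48 = 50.75.
        z = (W - E[W]) / sqrt(Var[W]) = (13 - 18) / 7.1239 = -0.7019.
        Two-sided p = 2*Phi(z) = 0.482765.
Step 6: alpha = 0.1. fail to reject H0.

W+ = 13, W- = 23, W = min = 13, p = 0.482765, fail to reject H0.


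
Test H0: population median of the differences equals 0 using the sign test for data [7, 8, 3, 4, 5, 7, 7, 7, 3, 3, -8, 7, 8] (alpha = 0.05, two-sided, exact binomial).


Step 1: Discard zero differences. Original n = 13; n_eff = number of nonzero differences = 13.
Nonzero differences (with sign): +7, +8, +3, +4, +5, +7, +7, +7, +3, +3, -8, +7, +8
Step 2: Count signs: positive = 12, negative = 1.
Step 3: Under H0: P(positive) = 0.5, so the number of positives S ~ Bin(13, 0.5).
Step 4: Two-sided exact p-value = sum of Bin(13,0.5) probabilities at or below the observed probability = 0.003418.
Step 5: alpha = 0.05. reject H0.

n_eff = 13, pos = 12, neg = 1, p = 0.003418, reject H0.
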